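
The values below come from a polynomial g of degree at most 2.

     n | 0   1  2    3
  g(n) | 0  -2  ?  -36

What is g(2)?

-14

The 3 known points determine the degree-2 polynomial uniquely.
Write g(n) = an^2 + bn + c. Substituting each data point gives a linear system:
  c = 0
  a + b + c = -2
  9a + 3b + c = -36
Solving the system yields a = -5, b = 3, c = 0.
So g(n) = -5n^2 + 3n.
Then g(2) = -14.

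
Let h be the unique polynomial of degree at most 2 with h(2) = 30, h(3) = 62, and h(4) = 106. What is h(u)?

h(u) = 6u^2 + 2u + 2

Write h(u) = au^2 + bu + c. Substituting each data point gives a linear system:
  4a + 2b + c = 30
  9a + 3b + c = 62
  16a + 4b + c = 106
Solving the system yields a = 6, b = 2, c = 2.
So h(u) = 6u^2 + 2u + 2.
Check: h(2) = 30. ✓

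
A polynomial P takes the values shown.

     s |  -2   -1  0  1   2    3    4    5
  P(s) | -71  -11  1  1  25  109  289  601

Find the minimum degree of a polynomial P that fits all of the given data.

Forward differences of the values at s = -2, -1, 0, 1, 2, 3, 4, 5:
  P  : -71  -11  1  1  25  109  289  601
  Δ  : 60  12  0  24  84  180  312
  Δ^2: -48  -12  24  60  96  132
  Δ^3: 36  36  36  36  36
  Δ^4: 0  0  0  0
  Δ^5: 0  0  0
  Δ^6: 0  0
  Δ^7: 0
The third differences are constant (36) and nonzero, while all higher differences vanish, so the minimal degree is 3.

3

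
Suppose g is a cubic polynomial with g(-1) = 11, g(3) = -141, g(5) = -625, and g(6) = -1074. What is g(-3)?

Write g(t) = at^3 + bt^2 + ct + d. Substituting each data point gives a linear system:
  -a + b - c + d = 11
  27a + 9b + 3c + d = -141
  125a + 25b + 5c + d = -625
  216a + 36b + 6c + d = -1074
Solving the system yields a = -5, b = 1, c = -5, d = 0.
So g(t) = -5t^3 + t^2 - 5t.
Then g(-3) = 159.

159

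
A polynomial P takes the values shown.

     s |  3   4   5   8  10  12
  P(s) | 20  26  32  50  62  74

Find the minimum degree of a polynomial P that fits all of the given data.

1

Divided differences on the nodes 3, 4, 5, 8, 10, 12:
  order 0: 20  26  32  50  62  74
  order 1: 6  6  6  6  6
  order 2: 0  0  0  0
  order 3: 0  0  0
  order 4: 0  0
  order 5: 0
The order-1 divided differences are all 6 (nonzero) and every higher order vanishes, so the data lies on a polynomial of degree exactly 1.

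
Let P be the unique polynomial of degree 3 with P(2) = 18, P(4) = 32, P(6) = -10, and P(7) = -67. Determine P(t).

P(t) = -t^3 + 5t^2 + 5t - 4

Write P(t) = at^3 + bt^2 + ct + d. Substituting each data point gives a linear system:
  8a + 4b + 2c + d = 18
  64a + 16b + 4c + d = 32
  216a + 36b + 6c + d = -10
  343a + 49b + 7c + d = -67
Solving the system yields a = -1, b = 5, c = 5, d = -4.
So P(t) = -t³ + 5t² + 5t - 4.
Check: P(6) = -10. ✓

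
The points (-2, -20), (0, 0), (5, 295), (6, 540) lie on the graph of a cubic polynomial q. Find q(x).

q(x) = 3x^3 - 2x^2 - 6x

Write q(x) = ax^3 + bx^2 + cx + d. Substituting each data point gives a linear system:
  -8a + 4b - 2c + d = -20
  d = 0
  125a + 25b + 5c + d = 295
  216a + 36b + 6c + d = 540
Solving the system yields a = 3, b = -2, c = -6, d = 0.
So q(x) = 3x³ - 2x² - 6x.
Check: q(-2) = -20. ✓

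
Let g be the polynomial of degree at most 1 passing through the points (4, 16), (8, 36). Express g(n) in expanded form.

g(n) = 5n - 4

Using the Lagrange interpolation formula with nodes 4, 8:
  L_0(n) = (n - 8) / -4
  L_1(n) = (n - 4) / 4
Then g(n) = 16·L_0(n) + 36·L_1(n).
Expanding and collecting terms gives g(n) = 5n - 4.
Check: g(8) = 36. ✓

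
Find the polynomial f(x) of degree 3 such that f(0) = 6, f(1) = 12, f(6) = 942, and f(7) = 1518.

f(x) = 5x^3 - 5x^2 + 6x + 6

Using the Lagrange interpolation formula with nodes 0, 1, 6, 7:
  L_0(x) = (x - 1)(x - 6)(x - 7) / -42
  L_1(x) = x(x - 6)(x - 7) / 30
  L_2(x) = x(x - 1)(x - 7) / -30
  L_3(x) = x(x - 1)(x - 6) / 42
Then f(x) = 6·L_0(x) + 12·L_1(x) + 942·L_2(x) + 1518·L_3(x).
Expanding and collecting terms gives f(x) = 5x³ - 5x² + 6x + 6.
Check: f(1) = 12. ✓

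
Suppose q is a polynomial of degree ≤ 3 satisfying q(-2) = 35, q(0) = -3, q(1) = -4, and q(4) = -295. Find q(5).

Write q(x) = ax^3 + bx^2 + cx + d. Substituting each data point gives a linear system:
  -8a + 4b - 2c + d = 35
  d = -3
  a + b + c + d = -4
  64a + 16b + 4c + d = -295
Solving the system yields a = -5, b = 1, c = 3, d = -3.
So q(x) = -5x³ + x² + 3x - 3.
Then q(5) = -588.

-588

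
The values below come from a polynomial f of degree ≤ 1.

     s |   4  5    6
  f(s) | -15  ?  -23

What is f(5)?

The 2 known points determine the degree-1 polynomial uniquely.
Write f(s) = as + b. Substituting each data point gives a linear system:
  4a + b = -15
  6a + b = -23
Solving the system yields a = -4, b = 1.
So f(s) = -4s + 1.
Then f(5) = -19.

-19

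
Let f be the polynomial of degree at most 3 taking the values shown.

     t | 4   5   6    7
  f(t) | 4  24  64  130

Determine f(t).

f(t) = t^3 - 5t^2 + 4t + 4

Write f(t) = at^3 + bt^2 + ct + d. Substituting each data point gives a linear system:
  64a + 16b + 4c + d = 4
  125a + 25b + 5c + d = 24
  216a + 36b + 6c + d = 64
  343a + 49b + 7c + d = 130
Solving the system yields a = 1, b = -5, c = 4, d = 4.
So f(t) = t^3 - 5t^2 + 4t + 4.
Check: f(6) = 64. ✓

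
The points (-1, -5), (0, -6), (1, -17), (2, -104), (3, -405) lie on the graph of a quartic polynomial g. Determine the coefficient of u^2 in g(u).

Write g(u) = au^4 + bu^3 + cu^2 + du + e. Substituting each data point gives a linear system:
  a - b + c - d + e = -5
  e = -6
  a + b + c + d + e = -17
  16a + 8b + 4c + 2d + e = -104
  81a + 27b + 9c + 3d + e = -405
Solving the system yields a = -3, b = -5, c = -2, d = -1, e = -6.
So g(u) = -3u^4 - 5u^3 - 2u^2 - u - 6.
The coefficient of u^2 is -2.

-2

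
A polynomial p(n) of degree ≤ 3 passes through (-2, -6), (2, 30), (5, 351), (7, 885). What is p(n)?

p(n) = 2n^3 + 4n^2 + n - 4

Write p(n) = an^3 + bn^2 + cn + d. Substituting each data point gives a linear system:
  -8a + 4b - 2c + d = -6
  8a + 4b + 2c + d = 30
  125a + 25b + 5c + d = 351
  343a + 49b + 7c + d = 885
Solving the system yields a = 2, b = 4, c = 1, d = -4.
So p(n) = 2n^3 + 4n^2 + n - 4.
Check: p(2) = 30. ✓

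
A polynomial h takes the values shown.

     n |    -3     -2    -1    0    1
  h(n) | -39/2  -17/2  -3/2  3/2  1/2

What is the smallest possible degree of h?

2

Forward differences of the values at n = -3, -2, -1, 0, 1:
  h  : -39/2  -17/2  -3/2  3/2  1/2
  Δ  : 11  7  3  -1
  Δ^2: -4  -4  -4
  Δ^3: 0  0
  Δ^4: 0
The second differences are constant (-4) and nonzero, while all higher differences vanish, so the minimal degree is 2.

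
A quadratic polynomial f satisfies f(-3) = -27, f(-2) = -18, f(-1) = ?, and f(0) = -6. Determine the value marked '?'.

The 3 known points determine the degree-2 polynomial uniquely.
Write f(x) = ax^2 + bx + c. Substituting each data point gives a linear system:
  9a - 3b + c = -27
  4a - 2b + c = -18
  c = -6
Solving the system yields a = -1, b = 4, c = -6.
So f(x) = -x^2 + 4x - 6.
Then f(-1) = -11.

-11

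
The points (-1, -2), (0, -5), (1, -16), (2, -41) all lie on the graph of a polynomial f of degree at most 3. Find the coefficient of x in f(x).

Write f(x) = ax^3 + bx^2 + cx + d. Substituting each data point gives a linear system:
  -a + b - c + d = -2
  d = -5
  a + b + c + d = -16
  8a + 4b + 2c + d = -41
Solving the system yields a = -1, b = -4, c = -6, d = -5.
So f(x) = -x^3 - 4x^2 - 6x - 5.
The coefficient of x is -6.

-6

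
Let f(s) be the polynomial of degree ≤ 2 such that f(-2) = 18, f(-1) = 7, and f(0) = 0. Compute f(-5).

Forward differences of the values at s = -2, -1, 0:
  f  : 18  7  0
  Δ  : -11  -7
  Δ^2: 4
The second differences are constant, confirming degree 2.
Interpolating (Newton forward form) and evaluating at s = -5 gives f(-5) = 75.

75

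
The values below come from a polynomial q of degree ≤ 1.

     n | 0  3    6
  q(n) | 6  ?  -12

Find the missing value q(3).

The 2 known points determine the degree-1 polynomial uniquely.
Write q(n) = an + b. Substituting each data point gives a linear system:
  b = 6
  6a + b = -12
Solving the system yields a = -3, b = 6.
So q(n) = -3n + 6.
Then q(3) = -3.

-3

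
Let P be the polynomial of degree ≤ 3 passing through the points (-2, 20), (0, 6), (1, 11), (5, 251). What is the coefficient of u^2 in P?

Write P(u) = au^3 + bu^2 + cu + d. Substituting each data point gives a linear system:
  -8a + 4b - 2c + d = 20
  d = 6
  a + b + c + d = 11
  125a + 25b + 5c + d = 251
Solving the system yields a = 1, b = 5, c = -1, d = 6.
So P(u) = u^3 + 5u^2 - u + 6.
The coefficient of u^2 is 5.

5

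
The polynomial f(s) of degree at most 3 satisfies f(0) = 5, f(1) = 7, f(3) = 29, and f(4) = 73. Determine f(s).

f(s) = 2s^3 - 5s^2 + 5s + 5

Using the Lagrange interpolation formula with nodes 0, 1, 3, 4:
  L_0(s) = (s - 1)(s - 3)(s - 4) / -12
  L_1(s) = s(s - 3)(s - 4) / 6
  L_2(s) = s(s - 1)(s - 4) / -6
  L_3(s) = s(s - 1)(s - 3) / 12
Then f(s) = 5·L_0(s) + 7·L_1(s) + 29·L_2(s) + 73·L_3(s).
Expanding and collecting terms gives f(s) = 2s³ - 5s² + 5s + 5.
Check: f(3) = 29. ✓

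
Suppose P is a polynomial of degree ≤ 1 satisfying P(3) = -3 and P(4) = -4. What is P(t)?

P(t) = -t

Write P(t) = at + b. Substituting each data point gives a linear system:
  3a + b = -3
  4a + b = -4
Solving the system yields a = -1, b = 0.
So P(t) = -t.
Check: P(4) = -4. ✓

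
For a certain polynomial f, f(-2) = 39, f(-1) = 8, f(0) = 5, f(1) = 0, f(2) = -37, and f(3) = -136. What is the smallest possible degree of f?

3

Forward differences of the values at t = -2, -1, 0, 1, 2, 3:
  f  : 39  8  5  0  -37  -136
  Δ  : -31  -3  -5  -37  -99
  Δ^2: 28  -2  -32  -62
  Δ^3: -30  -30  -30
  Δ^4: 0  0
  Δ^5: 0
The third differences are constant (-30) and nonzero, while all higher differences vanish, so the minimal degree is 3.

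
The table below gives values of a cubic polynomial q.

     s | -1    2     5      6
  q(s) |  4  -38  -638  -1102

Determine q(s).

Using the Lagrange interpolation formula with nodes -1, 2, 5, 6:
  L_0(s) = (s - 2)(s - 5)(s - 6) / -126
  L_1(s) = (s + 1)(s - 5)(s - 6) / 36
  L_2(s) = (s + 1)(s - 2)(s - 6) / -18
  L_3(s) = (s + 1)(s - 2)(s - 5) / 28
Then q(s) = 4·L_0(s) - 38·L_1(s) - 638·L_2(s) - 1102·L_3(s).
Expanding and collecting terms gives q(s) = -5s³ - s² + 2s + 2.
Check: q(5) = -638. ✓

q(s) = -5s^3 - s^2 + 2s + 2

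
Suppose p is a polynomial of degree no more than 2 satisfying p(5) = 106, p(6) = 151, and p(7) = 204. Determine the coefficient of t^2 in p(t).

4

Write p(t) = at^2 + bt + c. Substituting each data point gives a linear system:
  25a + 5b + c = 106
  36a + 6b + c = 151
  49a + 7b + c = 204
Solving the system yields a = 4, b = 1, c = 1.
So p(t) = 4t^2 + t + 1.
The leading coefficient is 4.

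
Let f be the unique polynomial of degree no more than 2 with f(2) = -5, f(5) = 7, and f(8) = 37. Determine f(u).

Write f(u) = au^2 + bu + c. Substituting each data point gives a linear system:
  4a + 2b + c = -5
  25a + 5b + c = 7
  64a + 8b + c = 37
Solving the system yields a = 1, b = -3, c = -3.
So f(u) = u^2 - 3u - 3.
Check: f(2) = -5. ✓

f(u) = u^2 - 3u - 3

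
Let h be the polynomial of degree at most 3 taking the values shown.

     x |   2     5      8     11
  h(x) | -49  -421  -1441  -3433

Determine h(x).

h(x) = -2x^3 - 6x^2 - 4x - 1

Using the Lagrange interpolation formula with nodes 2, 5, 8, 11:
  L_0(x) = (x - 5)(x - 8)(x - 11) / -162
  L_1(x) = (x - 2)(x - 8)(x - 11) / 54
  L_2(x) = (x - 2)(x - 5)(x - 11) / -54
  L_3(x) = (x - 2)(x - 5)(x - 8) / 162
Then h(x) = -49·L_0(x) - 421·L_1(x) - 1441·L_2(x) - 3433·L_3(x).
Expanding and collecting terms gives h(x) = -2x^3 - 6x^2 - 4x - 1.
Check: h(8) = -1441. ✓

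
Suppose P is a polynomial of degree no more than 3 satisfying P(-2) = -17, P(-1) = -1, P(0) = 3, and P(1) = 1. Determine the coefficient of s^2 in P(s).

Write P(s) = as^3 + bs^2 + cs + d. Substituting each data point gives a linear system:
  -8a + 4b - 2c + d = -17
  -a + b - c + d = -1
  d = 3
  a + b + c + d = 1
Solving the system yields a = 1, b = -3, c = 0, d = 3.
So P(s) = s^3 - 3s^2 + 3.
The coefficient of s^2 is -3.

-3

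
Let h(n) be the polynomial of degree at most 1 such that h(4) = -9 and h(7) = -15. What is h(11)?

-23

Write h(n) = an + b. Substituting each data point gives a linear system:
  4a + b = -9
  7a + b = -15
Solving the system yields a = -2, b = -1.
So h(n) = -2n - 1.
Then h(11) = -23.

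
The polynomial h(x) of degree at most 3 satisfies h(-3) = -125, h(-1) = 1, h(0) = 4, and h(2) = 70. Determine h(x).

Write h(x) = ax^3 + bx^2 + cx + d. Substituting each data point gives a linear system:
  -27a + 9b - 3c + d = -125
  -a + b - c + d = 1
  d = 4
  8a + 4b + 2c + d = 70
Solving the system yields a = 6, b = 4, c = 1, d = 4.
So h(x) = 6x^3 + 4x^2 + x + 4.
Check: h(-3) = -125. ✓

h(x) = 6x^3 + 4x^2 + x + 4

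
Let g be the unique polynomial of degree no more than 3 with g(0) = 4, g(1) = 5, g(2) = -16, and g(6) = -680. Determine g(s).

Write g(s) = as^3 + bs^2 + cs + d. Substituting each data point gives a linear system:
  d = 4
  a + b + c + d = 5
  8a + 4b + 2c + d = -16
  216a + 36b + 6c + d = -680
Solving the system yields a = -3, b = -2, c = 6, d = 4.
So g(s) = -3s^3 - 2s^2 + 6s + 4.
Check: g(0) = 4. ✓

g(s) = -3s^3 - 2s^2 + 6s + 4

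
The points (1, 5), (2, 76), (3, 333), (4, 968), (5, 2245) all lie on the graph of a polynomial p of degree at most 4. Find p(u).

p(u) = 3u^4 + 2u^3 + 6u^2 - 6u

Using the Lagrange interpolation formula with nodes 1, 2, 3, 4, 5:
  L_0(u) = (u - 2)(u - 3)(u - 4)(u - 5) / 24
  L_1(u) = (u - 1)(u - 3)(u - 4)(u - 5) / -6
  L_2(u) = (u - 1)(u - 2)(u - 4)(u - 5) / 4
  L_3(u) = (u - 1)(u - 2)(u - 3)(u - 5) / -6
  L_4(u) = (u - 1)(u - 2)(u - 3)(u - 4) / 24
Then p(u) = 5·L_0(u) + 76·L_1(u) + 333·L_2(u) + 968·L_3(u) + 2245·L_4(u).
Expanding and collecting terms gives p(u) = 3u⁴ + 2u³ + 6u² - 6u.
Check: p(1) = 5. ✓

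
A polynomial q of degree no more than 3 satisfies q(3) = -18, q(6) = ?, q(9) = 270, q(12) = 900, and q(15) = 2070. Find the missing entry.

18

The 4 known points determine the degree-3 polynomial uniquely.
Write q(n) = an^3 + bn^2 + cn + d. Substituting each data point gives a linear system:
  27a + 9b + 3c + d = -18
  729a + 81b + 9c + d = 270
  1728a + 144b + 12c + d = 900
  3375a + 225b + 15c + d = 2070
Solving the system yields a = 1, b = -6, c = 3, d = 0.
So q(n) = n³ - 6n² + 3n.
Then q(6) = 18.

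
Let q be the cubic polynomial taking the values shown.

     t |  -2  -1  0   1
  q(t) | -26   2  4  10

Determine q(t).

q(t) = 5t^3 + 2t^2 - t + 4

Using the Lagrange interpolation formula with nodes -2, -1, 0, 1:
  L_0(t) = (t + 1)t(t - 1) / -6
  L_1(t) = (t + 2)t(t - 1) / 2
  L_2(t) = (t + 2)(t + 1)(t - 1) / -2
  L_3(t) = (t + 2)(t + 1)t / 6
Then q(t) = -26·L_0(t) + 2·L_1(t) + 4·L_2(t) + 10·L_3(t).
Expanding and collecting terms gives q(t) = 5t^3 + 2t^2 - t + 4.
Check: q(-1) = 2. ✓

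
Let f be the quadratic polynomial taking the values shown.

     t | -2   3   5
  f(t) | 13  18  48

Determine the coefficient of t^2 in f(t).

Write f(t) = at^2 + bt + c. Substituting each data point gives a linear system:
  4a - 2b + c = 13
  9a + 3b + c = 18
  25a + 5b + c = 48
Solving the system yields a = 2, b = -1, c = 3.
So f(t) = 2t^2 - t + 3.
The leading coefficient is 2.

2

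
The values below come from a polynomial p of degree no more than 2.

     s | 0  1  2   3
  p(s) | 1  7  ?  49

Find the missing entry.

The 3 known points determine the degree-2 polynomial uniquely.
Write p(s) = as^2 + bs + c. Substituting each data point gives a linear system:
  c = 1
  a + b + c = 7
  9a + 3b + c = 49
Solving the system yields a = 5, b = 1, c = 1.
So p(s) = 5s² + s + 1.
Then p(2) = 23.

23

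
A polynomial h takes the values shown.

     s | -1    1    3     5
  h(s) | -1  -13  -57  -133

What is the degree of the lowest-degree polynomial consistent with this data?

Forward differences of the values at s = -1, 1, 3, 5:
  h  : -1  -13  -57  -133
  Δ  : -12  -44  -76
  Δ^2: -32  -32
  Δ^3: 0
The second differences are constant (-32) and nonzero, while all higher differences vanish, so the minimal degree is 2.

2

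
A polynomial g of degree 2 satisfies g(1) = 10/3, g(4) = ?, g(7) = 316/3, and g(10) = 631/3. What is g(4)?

On equispaced nodes a degree-2 polynomial has vanishing third forward difference, so
  - g(1) + 3·g(4) - 3·g(7) + g(10) = 0.
Substituting the known values and solving for g(4):
  3·g(4) = 109
  g(4) = 109/3.

109/3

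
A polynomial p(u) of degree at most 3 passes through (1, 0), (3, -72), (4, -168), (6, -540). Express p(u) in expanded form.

Using the Lagrange interpolation formula with nodes 1, 3, 4, 6:
  L_0(u) = (u - 3)(u - 4)(u - 6) / -30
  L_1(u) = (u - 1)(u - 4)(u - 6) / 6
  L_2(u) = (u - 1)(u - 3)(u - 6) / -6
  L_3(u) = (u - 1)(u - 3)(u - 4) / 30
Then p(u) = 0·L_0(u) - 72·L_1(u) - 168·L_2(u) - 540·L_3(u).
Expanding and collecting terms gives p(u) = -2u³ - 4u² + 6u.
Check: p(3) = -72. ✓

p(u) = -2u^3 - 4u^2 + 6u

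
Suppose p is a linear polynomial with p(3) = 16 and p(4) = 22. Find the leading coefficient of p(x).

6

Write p(x) = ax + b. Substituting each data point gives a linear system:
  3a + b = 16
  4a + b = 22
Solving the system yields a = 6, b = -2.
So p(x) = 6x - 2.
The leading coefficient is 6.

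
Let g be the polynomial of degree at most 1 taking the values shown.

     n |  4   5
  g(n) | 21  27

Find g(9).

Write g(n) = an + b. Substituting each data point gives a linear system:
  4a + b = 21
  5a + b = 27
Solving the system yields a = 6, b = -3.
So g(n) = 6n - 3.
Then g(9) = 51.

51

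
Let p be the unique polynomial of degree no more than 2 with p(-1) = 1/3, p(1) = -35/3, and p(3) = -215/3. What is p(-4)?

-215/3

Using the Lagrange interpolation formula with nodes -1, 1, 3:
  L_0(s) = (s - 1)(s - 3) / 8
  L_1(s) = (s + 1)(s - 3) / -4
  L_2(s) = (s + 1)(s - 1) / 8
Then p(s) = 1/3·L_0(s) - 35/3·L_1(s) - 215/3·L_2(s).
Expanding and collecting terms gives p(s) = -6s^2 - 6s + 1/3.
Evaluating at s = -4: p(-4) = -215/3.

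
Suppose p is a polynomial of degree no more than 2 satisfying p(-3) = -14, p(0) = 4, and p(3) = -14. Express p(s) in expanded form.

Write p(s) = as^2 + bs + c. Substituting each data point gives a linear system:
  9a - 3b + c = -14
  c = 4
  9a + 3b + c = -14
Solving the system yields a = -2, b = 0, c = 4.
So p(s) = -2s² + 4.
Check: p(0) = 4. ✓

p(s) = -2s^2 + 4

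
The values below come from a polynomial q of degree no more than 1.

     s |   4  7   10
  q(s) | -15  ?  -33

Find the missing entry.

The 2 known points determine the degree-1 polynomial uniquely.
Write q(s) = as + b. Substituting each data point gives a linear system:
  4a + b = -15
  10a + b = -33
Solving the system yields a = -3, b = -3.
So q(s) = -3s - 3.
Then q(7) = -24.

-24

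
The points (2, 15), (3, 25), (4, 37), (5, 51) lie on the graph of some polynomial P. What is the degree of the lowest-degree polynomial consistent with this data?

2

Forward differences of the values at u = 2, 3, 4, 5:
  P  : 15  25  37  51
  Δ  : 10  12  14
  Δ^2: 2  2
  Δ^3: 0
The second differences are constant (2) and nonzero, while all higher differences vanish, so the minimal degree is 2.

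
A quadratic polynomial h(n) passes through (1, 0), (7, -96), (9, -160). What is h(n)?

h(n) = -2n^2 + 2

Write h(n) = an^2 + bn + c. Substituting each data point gives a linear system:
  a + b + c = 0
  49a + 7b + c = -96
  81a + 9b + c = -160
Solving the system yields a = -2, b = 0, c = 2.
So h(n) = -2n^2 + 2.
Check: h(9) = -160. ✓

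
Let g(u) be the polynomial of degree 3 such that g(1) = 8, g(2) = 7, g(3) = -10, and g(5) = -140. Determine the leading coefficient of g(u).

Write g(u) = au^3 + bu^2 + cu + d. Substituting each data point gives a linear system:
  a + b + c + d = 8
  8a + 4b + 2c + d = 7
  27a + 9b + 3c + d = -10
  125a + 25b + 5c + d = -140
Solving the system yields a = -2, b = 4, c = 1, d = 5.
So g(u) = -2u^3 + 4u^2 + u + 5.
The leading coefficient is -2.

-2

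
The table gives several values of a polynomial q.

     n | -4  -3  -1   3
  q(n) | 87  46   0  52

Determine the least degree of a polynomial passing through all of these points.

2

Divided differences on the nodes -4, -3, -1, 3:
  order 0: 87  46  0  52
  order 1: -41  -23  13
  order 2: 6  6
  order 3: 0
The order-2 divided differences are all 6 (nonzero) and every higher order vanishes, so the data lies on a polynomial of degree exactly 2.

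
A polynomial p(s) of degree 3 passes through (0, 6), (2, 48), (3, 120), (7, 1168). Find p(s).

Using the Lagrange interpolation formula with nodes 0, 2, 3, 7:
  L_0(s) = (s - 2)(s - 3)(s - 7) / -42
  L_1(s) = s(s - 3)(s - 7) / 10
  L_2(s) = s(s - 2)(s - 7) / -12
  L_3(s) = s(s - 2)(s - 3) / 140
Then p(s) = 6·L_0(s) + 48·L_1(s) + 120·L_2(s) + 1168·L_3(s).
Expanding and collecting terms gives p(s) = 3s^3 + 2s^2 + 5s + 6.
Check: p(0) = 6. ✓

p(s) = 3s^3 + 2s^2 + 5s + 6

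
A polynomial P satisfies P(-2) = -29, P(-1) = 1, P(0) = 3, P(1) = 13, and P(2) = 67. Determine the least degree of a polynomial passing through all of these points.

Forward differences of the values at t = -2, -1, 0, 1, 2:
  P  : -29  1  3  13  67
  Δ  : 30  2  10  54
  Δ^2: -28  8  44
  Δ^3: 36  36
  Δ^4: 0
The third differences are constant (36) and nonzero, while all higher differences vanish, so the minimal degree is 3.

3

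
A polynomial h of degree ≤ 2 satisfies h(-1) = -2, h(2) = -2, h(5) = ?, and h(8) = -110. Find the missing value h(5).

On equispaced nodes a degree-2 polynomial has vanishing third forward difference, so
  - h(-1) + 3·h(2) - 3·h(5) + h(8) = 0.
Substituting the known values and solving for h(5):
  -3·h(5) = 114
  h(5) = -38.

-38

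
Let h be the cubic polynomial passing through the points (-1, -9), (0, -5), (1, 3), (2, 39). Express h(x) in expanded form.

Write h(x) = ax^3 + bx^2 + cx + d. Substituting each data point gives a linear system:
  -a + b - c + d = -9
  d = -5
  a + b + c + d = 3
  8a + 4b + 2c + d = 39
Solving the system yields a = 4, b = 2, c = 2, d = -5.
So h(x) = 4x³ + 2x² + 2x - 5.
Check: h(0) = -5. ✓

h(x) = 4x^3 + 2x^2 + 2x - 5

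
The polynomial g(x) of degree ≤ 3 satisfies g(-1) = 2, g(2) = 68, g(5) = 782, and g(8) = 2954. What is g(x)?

Using the Lagrange interpolation formula with nodes -1, 2, 5, 8:
  L_0(x) = (x - 2)(x - 5)(x - 8) / -162
  L_1(x) = (x + 1)(x - 5)(x - 8) / 54
  L_2(x) = (x + 1)(x - 2)(x - 8) / -54
  L_3(x) = (x + 1)(x - 2)(x - 5) / 162
Then g(x) = 2·L_0(x) + 68·L_1(x) + 782·L_2(x) + 2954·L_3(x).
Expanding and collecting terms gives g(x) = 5x³ + 6x² + x + 2.
Check: g(2) = 68. ✓

g(x) = 5x^3 + 6x^2 + x + 2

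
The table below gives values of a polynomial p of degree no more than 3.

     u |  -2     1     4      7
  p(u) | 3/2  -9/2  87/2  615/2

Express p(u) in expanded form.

p(u) = u^3 - 5u - 1/2

Write p(u) = au^3 + bu^2 + cu + d. Substituting each data point gives a linear system:
  -8a + 4b - 2c + d = 3/2
  a + b + c + d = -9/2
  64a + 16b + 4c + d = 87/2
  343a + 49b + 7c + d = 615/2
Solving the system yields a = 1, b = 0, c = -5, d = -1/2.
So p(u) = u^3 - 5u - 1/2.
Check: p(4) = 87/2. ✓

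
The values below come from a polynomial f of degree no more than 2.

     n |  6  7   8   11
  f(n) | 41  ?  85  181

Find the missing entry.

The 3 known points determine the degree-2 polynomial uniquely.
Write f(n) = an^2 + bn + c. Substituting each data point gives a linear system:
  36a + 6b + c = 41
  64a + 8b + c = 85
  121a + 11b + c = 181
Solving the system yields a = 2, b = -6, c = 5.
So f(n) = 2n^2 - 6n + 5.
Then f(7) = 61.

61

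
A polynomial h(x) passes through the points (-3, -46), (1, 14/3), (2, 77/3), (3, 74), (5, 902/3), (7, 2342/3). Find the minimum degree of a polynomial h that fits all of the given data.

3

Divided differences on the nodes -3, 1, 2, 3, 5, 7:
  order 0: -46  14/3  77/3  74  902/3  2342/3
  order 1: 38/3  21  145/3  340/3  240
  order 2: 5/3  41/3  65/3  95/3
  order 3: 2  2  2
  order 4: 0  0
  order 5: 0
The order-3 divided differences are all 2 (nonzero) and every higher order vanishes, so the data lies on a polynomial of degree exactly 3.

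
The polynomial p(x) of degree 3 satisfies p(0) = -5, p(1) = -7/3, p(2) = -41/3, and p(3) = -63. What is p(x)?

Using the Lagrange interpolation formula with nodes 0, 1, 2, 3:
  L_0(x) = (x - 1)(x - 2)(x - 3) / -6
  L_1(x) = x(x - 2)(x - 3) / 2
  L_2(x) = x(x - 1)(x - 3) / -2
  L_3(x) = x(x - 1)(x - 2) / 6
Then p(x) = -5·L_0(x) - 7/3·L_1(x) - 41/3·L_2(x) - 63·L_3(x).
Expanding and collecting terms gives p(x) = -4x³ + 5x² + (5/3)x - 5.
Check: p(0) = -5. ✓

p(x) = -4x^3 + 5x^2 + (5/3)x - 5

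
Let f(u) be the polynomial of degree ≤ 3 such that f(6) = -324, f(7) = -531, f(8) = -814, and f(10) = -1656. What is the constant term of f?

Write f(u) = au^3 + bu^2 + cu + d. Substituting each data point gives a linear system:
  216a + 36b + 6c + d = -324
  343a + 49b + 7c + d = -531
  512a + 64b + 8c + d = -814
  1000a + 100b + 10c + d = -1656
Solving the system yields a = -2, b = 4, c = -5, d = -6.
So f(u) = -2u^3 + 4u^2 - 5u - 6.
The constant term is -6.

-6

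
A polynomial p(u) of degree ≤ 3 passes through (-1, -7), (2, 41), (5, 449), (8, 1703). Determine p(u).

Write p(u) = au^3 + bu^2 + cu + d. Substituting each data point gives a linear system:
  -a + b - c + d = -7
  8a + 4b + 2c + d = 41
  125a + 25b + 5c + d = 449
  512a + 64b + 8c + d = 1703
Solving the system yields a = 3, b = 2, c = 5, d = -1.
So p(u) = 3u³ + 2u² + 5u - 1.
Check: p(5) = 449. ✓

p(u) = 3u^3 + 2u^2 + 5u - 1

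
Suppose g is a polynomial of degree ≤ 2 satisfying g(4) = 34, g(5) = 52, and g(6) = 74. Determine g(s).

g(s) = 2s^2 + 2

Using the Lagrange interpolation formula with nodes 4, 5, 6:
  L_0(s) = (s - 5)(s - 6) / 2
  L_1(s) = (s - 4)(s - 6) / -1
  L_2(s) = (s - 4)(s - 5) / 2
Then g(s) = 34·L_0(s) + 52·L_1(s) + 74·L_2(s).
Expanding and collecting terms gives g(s) = 2s² + 2.
Check: g(6) = 74. ✓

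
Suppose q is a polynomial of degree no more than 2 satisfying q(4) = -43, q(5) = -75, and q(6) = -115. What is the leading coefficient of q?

-4

Write q(n) = an^2 + bn + c. Substituting each data point gives a linear system:
  16a + 4b + c = -43
  25a + 5b + c = -75
  36a + 6b + c = -115
Solving the system yields a = -4, b = 4, c = 5.
So q(n) = -4n^2 + 4n + 5.
The leading coefficient is -4.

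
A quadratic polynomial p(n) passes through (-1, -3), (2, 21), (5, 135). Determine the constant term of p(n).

Write p(n) = an^2 + bn + c. Substituting each data point gives a linear system:
  a - b + c = -3
  4a + 2b + c = 21
  25a + 5b + c = 135
Solving the system yields a = 5, b = 3, c = -5.
So p(n) = 5n² + 3n - 5.
The constant term is -5.

-5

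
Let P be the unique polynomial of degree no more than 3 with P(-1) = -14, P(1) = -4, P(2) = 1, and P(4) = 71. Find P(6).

Using the Lagrange interpolation formula with nodes -1, 1, 2, 4:
  L_0(x) = (x - 1)(x - 2)(x - 4) / -30
  L_1(x) = (x + 1)(x - 2)(x - 4) / 6
  L_2(x) = (x + 1)(x - 1)(x - 4) / -6
  L_3(x) = (x + 1)(x - 1)(x - 2) / 30
Then P(x) = -14·L_0(x) - 4·L_1(x) + 1·L_2(x) + 71·L_3(x).
Expanding and collecting terms gives P(x) = 2x^3 - 4x^2 + 3x - 5.
Evaluating at x = 6: P(6) = 301.

301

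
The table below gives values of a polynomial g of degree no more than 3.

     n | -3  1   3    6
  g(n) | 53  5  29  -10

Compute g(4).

32

Using the Lagrange interpolation formula with nodes -3, 1, 3, 6:
  L_0(n) = (n - 1)(n - 3)(n - 6) / -216
  L_1(n) = (n + 3)(n - 3)(n - 6) / 40
  L_2(n) = (n + 3)(n - 1)(n - 6) / -36
  L_3(n) = (n + 3)(n - 1)(n - 3) / 135
Then g(n) = 53·L_0(n) + 5·L_1(n) + 29·L_2(n) - 10·L_3(n).
Expanding and collecting terms gives g(n) = -n^3 + 5n^2 + 5n - 4.
Evaluating at n = 4: g(4) = 32.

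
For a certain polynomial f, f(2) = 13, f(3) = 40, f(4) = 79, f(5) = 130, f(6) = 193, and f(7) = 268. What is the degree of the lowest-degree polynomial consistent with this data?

2

Forward differences of the values at s = 2, 3, 4, 5, 6, 7:
  f  : 13  40  79  130  193  268
  Δ  : 27  39  51  63  75
  Δ^2: 12  12  12  12
  Δ^3: 0  0  0
  Δ^4: 0  0
  Δ^5: 0
The second differences are constant (12) and nonzero, while all higher differences vanish, so the minimal degree is 2.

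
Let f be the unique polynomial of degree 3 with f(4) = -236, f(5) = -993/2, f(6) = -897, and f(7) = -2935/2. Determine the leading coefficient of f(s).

-5

Write f(s) = as^3 + bs^2 + cs + d. Substituting each data point gives a linear system:
  64a + 16b + 4c + d = -236
  125a + 25b + 5c + d = -993/2
  216a + 36b + 6c + d = -897
  343a + 49b + 7c + d = -2935/2
Solving the system yields a = -5, b = 5, c = -1/2, d = 6.
So f(s) = -5s^3 + 5s^2 - (1/2)s + 6.
The leading coefficient is -5.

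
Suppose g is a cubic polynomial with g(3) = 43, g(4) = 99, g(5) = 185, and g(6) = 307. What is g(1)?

-3

Write g(n) = an^3 + bn^2 + cn + d. Substituting each data point gives a linear system:
  27a + 9b + 3c + d = 43
  64a + 16b + 4c + d = 99
  125a + 25b + 5c + d = 185
  216a + 36b + 6c + d = 307
Solving the system yields a = 1, b = 3, c = -2, d = -5.
So g(n) = n³ + 3n² - 2n - 5.
Then g(1) = -3.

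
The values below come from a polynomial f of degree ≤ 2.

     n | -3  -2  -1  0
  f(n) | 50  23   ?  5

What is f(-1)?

8

The 3 known points determine the degree-2 polynomial uniquely.
Write f(n) = an^2 + bn + c. Substituting each data point gives a linear system:
  9a - 3b + c = 50
  4a - 2b + c = 23
  c = 5
Solving the system yields a = 6, b = 3, c = 5.
So f(n) = 6n² + 3n + 5.
Then f(-1) = 8.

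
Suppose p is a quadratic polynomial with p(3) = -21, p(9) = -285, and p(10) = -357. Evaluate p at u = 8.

Write p(u) = au^2 + bu + c. Substituting each data point gives a linear system:
  9a + 3b + c = -21
  81a + 9b + c = -285
  100a + 10b + c = -357
Solving the system yields a = -4, b = 4, c = 3.
So p(u) = -4u^2 + 4u + 3.
Then p(8) = -221.

-221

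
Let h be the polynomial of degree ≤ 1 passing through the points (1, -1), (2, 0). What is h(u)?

Write h(u) = au + b. Substituting each data point gives a linear system:
  a + b = -1
  2a + b = 0
Solving the system yields a = 1, b = -2.
So h(u) = u - 2.
Check: h(2) = 0. ✓

h(u) = u - 2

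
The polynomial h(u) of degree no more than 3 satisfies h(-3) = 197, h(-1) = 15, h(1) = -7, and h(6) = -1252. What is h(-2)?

68

Using the Lagrange interpolation formula with nodes -3, -1, 1, 6:
  L_0(u) = (u + 1)(u - 1)(u - 6) / -72
  L_1(u) = (u + 3)(u - 1)(u - 6) / 28
  L_2(u) = (u + 3)(u + 1)(u - 6) / -40
  L_3(u) = (u + 3)(u + 1)(u - 1) / 315
Then h(u) = 197·L_0(u) + 15·L_1(u) - 7·L_2(u) - 1252·L_3(u).
Expanding and collecting terms gives h(u) = -6u^3 + 2u^2 - 5u + 2.
Evaluating at u = -2: h(-2) = 68.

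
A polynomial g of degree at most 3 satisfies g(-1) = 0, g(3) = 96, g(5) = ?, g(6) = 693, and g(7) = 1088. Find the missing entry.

The 4 known points determine the degree-3 polynomial uniquely.
Write g(t) = at^3 + bt^2 + ct + d. Substituting each data point gives a linear system:
  -a + b - c + d = 0
  27a + 9b + 3c + d = 96
  216a + 36b + 6c + d = 693
  343a + 49b + 7c + d = 1088
Solving the system yields a = 3, b = 1, c = 1, d = 3.
So g(t) = 3t³ + t² + t + 3.
Then g(5) = 408.

408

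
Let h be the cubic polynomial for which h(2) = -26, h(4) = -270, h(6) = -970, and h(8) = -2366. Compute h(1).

0

Using the Lagrange interpolation formula with nodes 2, 4, 6, 8:
  L_0(n) = (n - 4)(n - 6)(n - 8) / -48
  L_1(n) = (n - 2)(n - 6)(n - 8) / 16
  L_2(n) = (n - 2)(n - 4)(n - 8) / -16
  L_3(n) = (n - 2)(n - 4)(n - 6) / 48
Then h(n) = -26·L_0(n) - 270·L_1(n) - 970·L_2(n) - 2366·L_3(n).
Expanding and collecting terms gives h(n) = -5n³ + 3n² + 2.
Evaluating at n = 1: h(1) = 0.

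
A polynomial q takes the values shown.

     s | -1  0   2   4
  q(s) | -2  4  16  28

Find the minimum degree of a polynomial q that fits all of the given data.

Divided differences on the nodes -1, 0, 2, 4:
  order 0: -2  4  16  28
  order 1: 6  6  6
  order 2: 0  0
  order 3: 0
The order-1 divided differences are all 6 (nonzero) and every higher order vanishes, so the data lies on a polynomial of degree exactly 1.

1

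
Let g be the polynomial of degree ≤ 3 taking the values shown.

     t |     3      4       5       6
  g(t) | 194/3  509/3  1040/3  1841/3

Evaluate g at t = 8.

Forward differences of the values at t = 3, 4, 5, 6:
  g  : 194/3  509/3  1040/3  1841/3
  Δ  : 105  177  267
  Δ^2: 72  90
  Δ^3: 18
The third differences are constant, confirming degree 3.
Interpolating (Newton forward form) and evaluating at t = 8 gives g(8) = 4469/3.

4469/3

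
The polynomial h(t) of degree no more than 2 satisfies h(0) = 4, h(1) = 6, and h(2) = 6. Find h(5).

-6

Forward differences of the values at t = 0, 1, 2:
  h  : 4  6  6
  Δ  : 2  0
  Δ^2: -2
The second differences are constant, confirming degree 2.
Interpolating (Newton forward form) and evaluating at t = 5 gives h(5) = -6.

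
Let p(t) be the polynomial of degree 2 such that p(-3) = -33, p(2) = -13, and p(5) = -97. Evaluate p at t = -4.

Using the Lagrange interpolation formula with nodes -3, 2, 5:
  L_0(t) = (t - 2)(t - 5) / 40
  L_1(t) = (t + 3)(t - 5) / -15
  L_2(t) = (t + 3)(t - 2) / 24
Then p(t) = -33·L_0(t) - 13·L_1(t) - 97·L_2(t).
Expanding and collecting terms gives p(t) = -4t^2 + 3.
Evaluating at t = -4: p(-4) = -61.

-61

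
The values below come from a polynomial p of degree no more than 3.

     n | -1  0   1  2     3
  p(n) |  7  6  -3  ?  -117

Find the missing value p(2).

-38

On equispaced nodes a degree-3 polynomial has vanishing fourth forward difference, so
  p(-1) - 4·p(0) + 6·p(1) - 4·p(2) + p(3) = 0.
Substituting the known values and solving for p(2):
  -4·p(2) = 152
  p(2) = -38.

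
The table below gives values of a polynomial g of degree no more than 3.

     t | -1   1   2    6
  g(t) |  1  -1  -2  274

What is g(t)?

Write g(t) = at^3 + bt^2 + ct + d. Substituting each data point gives a linear system:
  -a + b - c + d = 1
  a + b + c + d = -1
  8a + 4b + 2c + d = -2
  216a + 36b + 6c + d = 274
Solving the system yields a = 2, b = -4, c = -3, d = 4.
So g(t) = 2t³ - 4t² - 3t + 4.
Check: g(-1) = 1. ✓

g(t) = 2t^3 - 4t^2 - 3t + 4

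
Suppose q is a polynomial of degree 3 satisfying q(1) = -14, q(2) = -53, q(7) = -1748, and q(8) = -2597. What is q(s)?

Using the Lagrange interpolation formula with nodes 1, 2, 7, 8:
  L_0(s) = (s - 2)(s - 7)(s - 8) / -42
  L_1(s) = (s - 1)(s - 7)(s - 8) / 30
  L_2(s) = (s - 1)(s - 2)(s - 8) / -30
  L_3(s) = (s - 1)(s - 2)(s - 7) / 42
Then q(s) = -14·L_0(s) - 53·L_1(s) - 1748·L_2(s) - 2597·L_3(s).
Expanding and collecting terms gives q(s) = -5s^3 - 4s - 5.
Check: q(2) = -53. ✓

q(s) = -5s^3 - 4s - 5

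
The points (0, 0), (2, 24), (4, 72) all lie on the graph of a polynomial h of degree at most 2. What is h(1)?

Write h(t) = at^2 + bt + c. Substituting each data point gives a linear system:
  c = 0
  4a + 2b + c = 24
  16a + 4b + c = 72
Solving the system yields a = 3, b = 6, c = 0.
So h(t) = 3t² + 6t.
Then h(1) = 9.

9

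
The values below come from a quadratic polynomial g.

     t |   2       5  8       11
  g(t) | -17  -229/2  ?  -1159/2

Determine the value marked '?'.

-302

On equispaced nodes a degree-2 polynomial has vanishing third forward difference, so
  - g(2) + 3·g(5) - 3·g(8) + g(11) = 0.
Substituting the known values and solving for g(8):
  -3·g(8) = 906
  g(8) = -302.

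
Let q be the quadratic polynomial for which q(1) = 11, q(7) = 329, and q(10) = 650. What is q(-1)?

1

Using the Lagrange interpolation formula with nodes 1, 7, 10:
  L_0(t) = (t - 7)(t - 10) / 54
  L_1(t) = (t - 1)(t - 10) / -18
  L_2(t) = (t - 1)(t - 7) / 27
Then q(t) = 11·L_0(t) + 329·L_1(t) + 650·L_2(t).
Expanding and collecting terms gives q(t) = 6t^2 + 5t.
Evaluating at t = -1: q(-1) = 1.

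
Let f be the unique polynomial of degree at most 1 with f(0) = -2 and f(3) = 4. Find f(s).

Write f(s) = as + b. Substituting each data point gives a linear system:
  b = -2
  3a + b = 4
Solving the system yields a = 2, b = -2.
So f(s) = 2s - 2.
Check: f(0) = -2. ✓

f(s) = 2s - 2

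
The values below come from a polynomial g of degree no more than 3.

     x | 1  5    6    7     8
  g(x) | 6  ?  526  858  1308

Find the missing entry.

294

The 4 known points determine the degree-3 polynomial uniquely.
Write g(x) = ax^3 + bx^2 + cx + d. Substituting each data point gives a linear system:
  a + b + c + d = 6
  216a + 36b + 6c + d = 526
  343a + 49b + 7c + d = 858
  512a + 64b + 8c + d = 1308
Solving the system yields a = 3, b = -4, c = 3, d = 4.
So g(x) = 3x^3 - 4x^2 + 3x + 4.
Then g(5) = 294.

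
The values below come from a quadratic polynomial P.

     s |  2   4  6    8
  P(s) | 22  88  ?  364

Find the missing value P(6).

The 3 known points determine the degree-2 polynomial uniquely.
Write P(s) = as^2 + bs + c. Substituting each data point gives a linear system:
  4a + 2b + c = 22
  16a + 4b + c = 88
  64a + 8b + c = 364
Solving the system yields a = 6, b = -3, c = 4.
So P(s) = 6s² - 3s + 4.
Then P(6) = 202.

202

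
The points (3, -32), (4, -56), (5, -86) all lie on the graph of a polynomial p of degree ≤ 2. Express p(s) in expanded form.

p(s) = -3s^2 - 3s + 4

Using the Lagrange interpolation formula with nodes 3, 4, 5:
  L_0(s) = (s - 4)(s - 5) / 2
  L_1(s) = (s - 3)(s - 5) / -1
  L_2(s) = (s - 3)(s - 4) / 2
Then p(s) = -32·L_0(s) - 56·L_1(s) - 86·L_2(s).
Expanding and collecting terms gives p(s) = -3s² - 3s + 4.
Check: p(4) = -56. ✓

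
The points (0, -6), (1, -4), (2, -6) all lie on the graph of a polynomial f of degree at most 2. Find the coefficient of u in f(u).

4

Write f(u) = au^2 + bu + c. Substituting each data point gives a linear system:
  c = -6
  a + b + c = -4
  4a + 2b + c = -6
Solving the system yields a = -2, b = 4, c = -6.
So f(u) = -2u^2 + 4u - 6.
The coefficient of u is 4.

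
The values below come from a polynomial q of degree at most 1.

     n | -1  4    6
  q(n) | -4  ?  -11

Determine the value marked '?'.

The 2 known points determine the degree-1 polynomial uniquely.
Write q(n) = an + b. Substituting each data point gives a linear system:
  -a + b = -4
  6a + b = -11
Solving the system yields a = -1, b = -5.
So q(n) = -n - 5.
Then q(4) = -9.

-9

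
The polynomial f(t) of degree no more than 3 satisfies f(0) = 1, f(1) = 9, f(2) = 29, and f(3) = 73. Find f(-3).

Write f(t) = at^3 + bt^2 + ct + d. Substituting each data point gives a linear system:
  d = 1
  a + b + c + d = 9
  8a + 4b + 2c + d = 29
  27a + 9b + 3c + d = 73
Solving the system yields a = 2, b = 0, c = 6, d = 1.
So f(t) = 2t^3 + 6t + 1.
Then f(-3) = -71.

-71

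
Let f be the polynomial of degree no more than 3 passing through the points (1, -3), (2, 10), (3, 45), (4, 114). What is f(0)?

-6

Using the Lagrange interpolation formula with nodes 1, 2, 3, 4:
  L_0(s) = (s - 2)(s - 3)(s - 4) / -6
  L_1(s) = (s - 1)(s - 3)(s - 4) / 2
  L_2(s) = (s - 1)(s - 2)(s - 4) / -2
  L_3(s) = (s - 1)(s - 2)(s - 3) / 6
Then f(s) = -3·L_0(s) + 10·L_1(s) + 45·L_2(s) + 114·L_3(s).
Expanding and collecting terms gives f(s) = 2s^3 - s^2 + 2s - 6.
Evaluating at s = 0: f(0) = -6.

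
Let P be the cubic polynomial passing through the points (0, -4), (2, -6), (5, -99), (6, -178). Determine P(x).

Write P(x) = ax^3 + bx^2 + cx + d. Substituting each data point gives a linear system:
  d = -4
  8a + 4b + 2c + d = -6
  125a + 25b + 5c + d = -99
  216a + 36b + 6c + d = -178
Solving the system yields a = -1, b = 1, c = 1, d = -4.
So P(x) = -x^3 + x^2 + x - 4.
Check: P(2) = -6. ✓

P(x) = -x^3 + x^2 + x - 4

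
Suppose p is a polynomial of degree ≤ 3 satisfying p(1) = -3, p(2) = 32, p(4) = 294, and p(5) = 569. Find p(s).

p(s) = 4s^3 + 4s^2 - 5s - 6

Write p(s) = as^3 + bs^2 + cs + d. Substituting each data point gives a linear system:
  a + b + c + d = -3
  8a + 4b + 2c + d = 32
  64a + 16b + 4c + d = 294
  125a + 25b + 5c + d = 569
Solving the system yields a = 4, b = 4, c = -5, d = -6.
So p(s) = 4s^3 + 4s^2 - 5s - 6.
Check: p(4) = 294. ✓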